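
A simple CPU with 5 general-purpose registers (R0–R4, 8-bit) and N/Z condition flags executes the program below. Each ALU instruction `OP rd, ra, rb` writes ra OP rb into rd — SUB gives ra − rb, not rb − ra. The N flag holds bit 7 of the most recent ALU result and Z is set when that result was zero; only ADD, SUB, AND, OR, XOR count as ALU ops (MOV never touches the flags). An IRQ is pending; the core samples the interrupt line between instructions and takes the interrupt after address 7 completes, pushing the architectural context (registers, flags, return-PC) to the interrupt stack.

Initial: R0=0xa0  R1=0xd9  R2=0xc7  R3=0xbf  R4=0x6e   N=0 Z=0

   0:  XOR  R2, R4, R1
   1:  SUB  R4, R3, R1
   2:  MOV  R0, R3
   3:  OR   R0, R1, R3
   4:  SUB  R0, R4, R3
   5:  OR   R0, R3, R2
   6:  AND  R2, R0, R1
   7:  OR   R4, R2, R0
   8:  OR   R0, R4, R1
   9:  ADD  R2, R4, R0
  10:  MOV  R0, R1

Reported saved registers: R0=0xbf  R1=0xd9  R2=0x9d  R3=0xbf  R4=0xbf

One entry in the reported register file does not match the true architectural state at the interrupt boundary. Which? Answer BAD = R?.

after  0: R0=0xa0 R1=0xd9 R2=0xb7 R3=0xbf R4=0x6e  N=1 Z=0
after  1: R0=0xa0 R1=0xd9 R2=0xb7 R3=0xbf R4=0xe6  N=1 Z=0
after  2: R0=0xbf R1=0xd9 R2=0xb7 R3=0xbf R4=0xe6  N=1 Z=0
after  3: R0=0xff R1=0xd9 R2=0xb7 R3=0xbf R4=0xe6  N=1 Z=0
after  4: R0=0x27 R1=0xd9 R2=0xb7 R3=0xbf R4=0xe6  N=0 Z=0
after  5: R0=0xbf R1=0xd9 R2=0xb7 R3=0xbf R4=0xe6  N=1 Z=0
after  6: R0=0xbf R1=0xd9 R2=0x99 R3=0xbf R4=0xe6  N=1 Z=0
after  7: R0=0xbf R1=0xd9 R2=0x99 R3=0xbf R4=0xbf  N=1 Z=0
-- IRQ taken; context saved, return-PC = 8 --
mismatch: R2: reported 0x9d vs actual 0x99

BAD = R2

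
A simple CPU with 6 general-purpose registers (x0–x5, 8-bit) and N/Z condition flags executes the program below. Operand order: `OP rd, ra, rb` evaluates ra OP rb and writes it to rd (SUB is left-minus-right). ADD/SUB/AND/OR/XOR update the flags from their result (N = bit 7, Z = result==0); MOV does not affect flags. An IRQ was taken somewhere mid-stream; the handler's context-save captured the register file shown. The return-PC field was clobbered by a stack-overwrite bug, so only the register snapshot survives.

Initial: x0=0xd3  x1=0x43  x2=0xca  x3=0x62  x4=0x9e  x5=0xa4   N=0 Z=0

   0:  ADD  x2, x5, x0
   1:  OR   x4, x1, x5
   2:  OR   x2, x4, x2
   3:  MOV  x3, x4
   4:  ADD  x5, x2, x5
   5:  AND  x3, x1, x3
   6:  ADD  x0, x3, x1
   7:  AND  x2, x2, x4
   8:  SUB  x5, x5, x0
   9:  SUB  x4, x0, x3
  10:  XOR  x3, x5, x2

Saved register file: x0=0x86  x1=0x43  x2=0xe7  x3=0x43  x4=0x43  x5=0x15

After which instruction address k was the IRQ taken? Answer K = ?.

after  0: x0=0xd3 x1=0x43 x2=0x77 x3=0x62 x4=0x9e x5=0xa4  N=0 Z=0
after  1: x0=0xd3 x1=0x43 x2=0x77 x3=0x62 x4=0xe7 x5=0xa4  N=1 Z=0
after  2: x0=0xd3 x1=0x43 x2=0xf7 x3=0x62 x4=0xe7 x5=0xa4  N=1 Z=0
after  3: x0=0xd3 x1=0x43 x2=0xf7 x3=0xe7 x4=0xe7 x5=0xa4  N=1 Z=0
after  4: x0=0xd3 x1=0x43 x2=0xf7 x3=0xe7 x4=0xe7 x5=0x9b  N=1 Z=0
after  5: x0=0xd3 x1=0x43 x2=0xf7 x3=0x43 x4=0xe7 x5=0x9b  N=0 Z=0
after  6: x0=0x86 x1=0x43 x2=0xf7 x3=0x43 x4=0xe7 x5=0x9b  N=1 Z=0
after  7: x0=0x86 x1=0x43 x2=0xe7 x3=0x43 x4=0xe7 x5=0x9b  N=1 Z=0
after  8: x0=0x86 x1=0x43 x2=0xe7 x3=0x43 x4=0xe7 x5=0x15  N=0 Z=0
after  9: x0=0x86 x1=0x43 x2=0xe7 x3=0x43 x4=0x43 x5=0x15  N=0 Z=0
-- IRQ taken; context saved, return-PC = 10 --

K = 9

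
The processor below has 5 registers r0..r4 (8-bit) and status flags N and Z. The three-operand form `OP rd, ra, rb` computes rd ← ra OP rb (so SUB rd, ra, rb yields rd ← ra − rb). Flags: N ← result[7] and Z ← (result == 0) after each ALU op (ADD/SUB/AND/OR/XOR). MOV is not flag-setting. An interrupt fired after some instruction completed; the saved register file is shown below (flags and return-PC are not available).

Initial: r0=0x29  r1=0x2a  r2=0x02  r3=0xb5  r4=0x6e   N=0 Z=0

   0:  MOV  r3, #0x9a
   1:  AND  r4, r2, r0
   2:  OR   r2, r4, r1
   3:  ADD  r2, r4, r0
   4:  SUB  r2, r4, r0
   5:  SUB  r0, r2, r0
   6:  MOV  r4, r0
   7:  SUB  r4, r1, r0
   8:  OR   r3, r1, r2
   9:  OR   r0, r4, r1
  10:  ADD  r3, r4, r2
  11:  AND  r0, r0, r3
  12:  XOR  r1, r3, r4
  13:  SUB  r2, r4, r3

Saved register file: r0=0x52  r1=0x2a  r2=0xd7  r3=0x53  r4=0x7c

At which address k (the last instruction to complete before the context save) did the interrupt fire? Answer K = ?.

K = 11

after  0: r0=0x29 r1=0x2a r2=0x02 r3=0x9a r4=0x6e  N=0 Z=0
after  1: r0=0x29 r1=0x2a r2=0x02 r3=0x9a r4=0x00  N=0 Z=1
after  2: r0=0x29 r1=0x2a r2=0x2a r3=0x9a r4=0x00  N=0 Z=0
after  3: r0=0x29 r1=0x2a r2=0x29 r3=0x9a r4=0x00  N=0 Z=0
after  4: r0=0x29 r1=0x2a r2=0xd7 r3=0x9a r4=0x00  N=1 Z=0
after  5: r0=0xae r1=0x2a r2=0xd7 r3=0x9a r4=0x00  N=1 Z=0
after  6: r0=0xae r1=0x2a r2=0xd7 r3=0x9a r4=0xae  N=1 Z=0
after  7: r0=0xae r1=0x2a r2=0xd7 r3=0x9a r4=0x7c  N=0 Z=0
after  8: r0=0xae r1=0x2a r2=0xd7 r3=0xff r4=0x7c  N=1 Z=0
after  9: r0=0x7e r1=0x2a r2=0xd7 r3=0xff r4=0x7c  N=0 Z=0
after 10: r0=0x7e r1=0x2a r2=0xd7 r3=0x53 r4=0x7c  N=0 Z=0
after 11: r0=0x52 r1=0x2a r2=0xd7 r3=0x53 r4=0x7c  N=0 Z=0
-- IRQ taken; context saved, return-PC = 12 --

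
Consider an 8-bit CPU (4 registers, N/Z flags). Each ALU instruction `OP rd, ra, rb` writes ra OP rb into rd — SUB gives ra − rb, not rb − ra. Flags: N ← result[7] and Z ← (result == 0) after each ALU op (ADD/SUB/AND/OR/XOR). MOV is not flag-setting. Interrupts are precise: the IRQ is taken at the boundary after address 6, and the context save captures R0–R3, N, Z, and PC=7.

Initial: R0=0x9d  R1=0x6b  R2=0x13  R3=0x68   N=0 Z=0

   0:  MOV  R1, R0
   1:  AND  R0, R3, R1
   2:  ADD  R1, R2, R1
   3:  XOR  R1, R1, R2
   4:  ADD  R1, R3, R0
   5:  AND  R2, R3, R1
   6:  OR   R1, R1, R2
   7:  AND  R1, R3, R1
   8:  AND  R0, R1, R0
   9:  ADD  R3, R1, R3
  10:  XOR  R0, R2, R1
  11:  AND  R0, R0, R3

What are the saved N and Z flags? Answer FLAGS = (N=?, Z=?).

FLAGS = (N=0, Z=0)

after  0: R0=0x9d R1=0x9d R2=0x13 R3=0x68  N=0 Z=0
after  1: R0=0x08 R1=0x9d R2=0x13 R3=0x68  N=0 Z=0
after  2: R0=0x08 R1=0xb0 R2=0x13 R3=0x68  N=1 Z=0
after  3: R0=0x08 R1=0xa3 R2=0x13 R3=0x68  N=1 Z=0
after  4: R0=0x08 R1=0x70 R2=0x13 R3=0x68  N=0 Z=0
after  5: R0=0x08 R1=0x70 R2=0x60 R3=0x68  N=0 Z=0
after  6: R0=0x08 R1=0x70 R2=0x60 R3=0x68  N=0 Z=0
-- IRQ taken; context saved, return-PC = 7 --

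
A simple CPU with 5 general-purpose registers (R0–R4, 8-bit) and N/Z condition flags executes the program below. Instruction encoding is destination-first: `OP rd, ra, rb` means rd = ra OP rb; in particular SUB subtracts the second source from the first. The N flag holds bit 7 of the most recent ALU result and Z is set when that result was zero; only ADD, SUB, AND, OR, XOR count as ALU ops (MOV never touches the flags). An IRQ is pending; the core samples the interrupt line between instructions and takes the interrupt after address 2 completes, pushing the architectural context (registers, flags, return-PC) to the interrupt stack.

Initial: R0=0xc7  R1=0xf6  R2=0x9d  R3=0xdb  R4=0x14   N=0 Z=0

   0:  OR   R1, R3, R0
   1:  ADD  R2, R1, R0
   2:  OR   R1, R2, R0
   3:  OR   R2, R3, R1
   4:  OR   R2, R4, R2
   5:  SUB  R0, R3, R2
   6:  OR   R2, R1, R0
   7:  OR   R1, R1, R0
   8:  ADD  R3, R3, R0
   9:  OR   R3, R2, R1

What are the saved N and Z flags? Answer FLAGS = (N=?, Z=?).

after  0: R0=0xc7 R1=0xdf R2=0x9d R3=0xdb R4=0x14  N=1 Z=0
after  1: R0=0xc7 R1=0xdf R2=0xa6 R3=0xdb R4=0x14  N=1 Z=0
after  2: R0=0xc7 R1=0xe7 R2=0xa6 R3=0xdb R4=0x14  N=1 Z=0
-- IRQ taken; context saved, return-PC = 3 --

FLAGS = (N=1, Z=0)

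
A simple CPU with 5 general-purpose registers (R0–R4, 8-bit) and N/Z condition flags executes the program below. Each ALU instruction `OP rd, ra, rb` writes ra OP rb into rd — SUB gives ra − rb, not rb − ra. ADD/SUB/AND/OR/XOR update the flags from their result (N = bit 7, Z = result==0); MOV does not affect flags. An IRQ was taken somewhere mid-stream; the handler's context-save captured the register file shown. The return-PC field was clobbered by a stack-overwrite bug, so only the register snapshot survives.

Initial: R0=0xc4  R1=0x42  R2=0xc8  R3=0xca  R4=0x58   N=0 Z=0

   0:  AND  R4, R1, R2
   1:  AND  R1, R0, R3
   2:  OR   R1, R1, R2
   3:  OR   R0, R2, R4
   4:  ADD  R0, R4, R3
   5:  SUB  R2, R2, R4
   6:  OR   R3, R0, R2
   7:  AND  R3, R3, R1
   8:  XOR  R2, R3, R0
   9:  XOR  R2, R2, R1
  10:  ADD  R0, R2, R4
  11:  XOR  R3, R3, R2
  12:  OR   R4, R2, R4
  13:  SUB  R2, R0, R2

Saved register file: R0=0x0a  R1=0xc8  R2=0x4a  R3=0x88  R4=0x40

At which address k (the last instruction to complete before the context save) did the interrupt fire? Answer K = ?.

after  0: R0=0xc4 R1=0x42 R2=0xc8 R3=0xca R4=0x40  N=0 Z=0
after  1: R0=0xc4 R1=0xc0 R2=0xc8 R3=0xca R4=0x40  N=1 Z=0
after  2: R0=0xc4 R1=0xc8 R2=0xc8 R3=0xca R4=0x40  N=1 Z=0
after  3: R0=0xc8 R1=0xc8 R2=0xc8 R3=0xca R4=0x40  N=1 Z=0
after  4: R0=0x0a R1=0xc8 R2=0xc8 R3=0xca R4=0x40  N=0 Z=0
after  5: R0=0x0a R1=0xc8 R2=0x88 R3=0xca R4=0x40  N=1 Z=0
after  6: R0=0x0a R1=0xc8 R2=0x88 R3=0x8a R4=0x40  N=1 Z=0
after  7: R0=0x0a R1=0xc8 R2=0x88 R3=0x88 R4=0x40  N=1 Z=0
after  8: R0=0x0a R1=0xc8 R2=0x82 R3=0x88 R4=0x40  N=1 Z=0
after  9: R0=0x0a R1=0xc8 R2=0x4a R3=0x88 R4=0x40  N=0 Z=0
-- IRQ taken; context saved, return-PC = 10 --

K = 9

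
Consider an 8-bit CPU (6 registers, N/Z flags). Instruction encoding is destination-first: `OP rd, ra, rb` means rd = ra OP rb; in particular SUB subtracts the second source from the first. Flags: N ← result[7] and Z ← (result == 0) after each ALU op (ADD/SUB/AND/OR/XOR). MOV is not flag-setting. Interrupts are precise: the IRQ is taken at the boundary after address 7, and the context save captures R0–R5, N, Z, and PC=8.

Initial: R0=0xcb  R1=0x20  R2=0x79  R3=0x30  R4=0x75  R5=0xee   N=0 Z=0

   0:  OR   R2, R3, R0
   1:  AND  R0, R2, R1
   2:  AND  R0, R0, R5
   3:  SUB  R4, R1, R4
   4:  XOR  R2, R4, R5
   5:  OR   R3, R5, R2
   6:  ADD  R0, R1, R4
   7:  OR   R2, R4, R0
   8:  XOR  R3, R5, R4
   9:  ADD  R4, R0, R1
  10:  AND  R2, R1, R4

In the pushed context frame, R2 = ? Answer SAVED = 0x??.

SAVED = 0xeb

after  0: R0=0xcb R1=0x20 R2=0xfb R3=0x30 R4=0x75 R5=0xee  N=1 Z=0
after  1: R0=0x20 R1=0x20 R2=0xfb R3=0x30 R4=0x75 R5=0xee  N=0 Z=0
after  2: R0=0x20 R1=0x20 R2=0xfb R3=0x30 R4=0x75 R5=0xee  N=0 Z=0
after  3: R0=0x20 R1=0x20 R2=0xfb R3=0x30 R4=0xab R5=0xee  N=1 Z=0
after  4: R0=0x20 R1=0x20 R2=0x45 R3=0x30 R4=0xab R5=0xee  N=0 Z=0
after  5: R0=0x20 R1=0x20 R2=0x45 R3=0xef R4=0xab R5=0xee  N=1 Z=0
after  6: R0=0xcb R1=0x20 R2=0x45 R3=0xef R4=0xab R5=0xee  N=1 Z=0
after  7: R0=0xcb R1=0x20 R2=0xeb R3=0xef R4=0xab R5=0xee  N=1 Z=0
-- IRQ taken; context saved, return-PC = 8 --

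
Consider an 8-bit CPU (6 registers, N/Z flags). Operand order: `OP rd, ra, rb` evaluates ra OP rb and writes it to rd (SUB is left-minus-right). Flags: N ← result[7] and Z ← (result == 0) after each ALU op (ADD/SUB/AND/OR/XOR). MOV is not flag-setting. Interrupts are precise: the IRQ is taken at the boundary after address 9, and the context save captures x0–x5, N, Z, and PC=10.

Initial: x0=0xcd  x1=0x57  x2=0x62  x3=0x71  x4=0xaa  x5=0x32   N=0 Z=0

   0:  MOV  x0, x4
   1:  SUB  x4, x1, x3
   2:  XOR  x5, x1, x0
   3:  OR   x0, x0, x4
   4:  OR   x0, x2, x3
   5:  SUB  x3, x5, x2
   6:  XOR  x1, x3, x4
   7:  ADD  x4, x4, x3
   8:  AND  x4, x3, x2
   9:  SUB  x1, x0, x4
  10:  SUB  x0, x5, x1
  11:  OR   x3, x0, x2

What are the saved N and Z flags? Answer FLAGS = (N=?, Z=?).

after  0: x0=0xaa x1=0x57 x2=0x62 x3=0x71 x4=0xaa x5=0x32  N=0 Z=0
after  1: x0=0xaa x1=0x57 x2=0x62 x3=0x71 x4=0xe6 x5=0x32  N=1 Z=0
after  2: x0=0xaa x1=0x57 x2=0x62 x3=0x71 x4=0xe6 x5=0xfd  N=1 Z=0
after  3: x0=0xee x1=0x57 x2=0x62 x3=0x71 x4=0xe6 x5=0xfd  N=1 Z=0
after  4: x0=0x73 x1=0x57 x2=0x62 x3=0x71 x4=0xe6 x5=0xfd  N=0 Z=0
after  5: x0=0x73 x1=0x57 x2=0x62 x3=0x9b x4=0xe6 x5=0xfd  N=1 Z=0
after  6: x0=0x73 x1=0x7d x2=0x62 x3=0x9b x4=0xe6 x5=0xfd  N=0 Z=0
after  7: x0=0x73 x1=0x7d x2=0x62 x3=0x9b x4=0x81 x5=0xfd  N=1 Z=0
after  8: x0=0x73 x1=0x7d x2=0x62 x3=0x9b x4=0x02 x5=0xfd  N=0 Z=0
after  9: x0=0x73 x1=0x71 x2=0x62 x3=0x9b x4=0x02 x5=0xfd  N=0 Z=0
-- IRQ taken; context saved, return-PC = 10 --

FLAGS = (N=0, Z=0)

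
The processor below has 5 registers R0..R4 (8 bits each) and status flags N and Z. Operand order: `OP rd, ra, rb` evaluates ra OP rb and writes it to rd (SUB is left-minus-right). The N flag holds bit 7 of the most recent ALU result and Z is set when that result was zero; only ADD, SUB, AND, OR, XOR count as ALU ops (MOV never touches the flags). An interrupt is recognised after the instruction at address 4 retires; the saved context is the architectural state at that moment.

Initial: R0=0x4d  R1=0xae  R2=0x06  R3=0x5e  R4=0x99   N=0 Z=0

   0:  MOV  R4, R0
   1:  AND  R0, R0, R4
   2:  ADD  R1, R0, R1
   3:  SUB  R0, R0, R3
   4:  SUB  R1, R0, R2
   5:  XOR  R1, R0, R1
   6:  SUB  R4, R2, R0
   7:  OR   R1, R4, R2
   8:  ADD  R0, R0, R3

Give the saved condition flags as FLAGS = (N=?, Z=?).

after  0: R0=0x4d R1=0xae R2=0x06 R3=0x5e R4=0x4d  N=0 Z=0
after  1: R0=0x4d R1=0xae R2=0x06 R3=0x5e R4=0x4d  N=0 Z=0
after  2: R0=0x4d R1=0xfb R2=0x06 R3=0x5e R4=0x4d  N=1 Z=0
after  3: R0=0xef R1=0xfb R2=0x06 R3=0x5e R4=0x4d  N=1 Z=0
after  4: R0=0xef R1=0xe9 R2=0x06 R3=0x5e R4=0x4d  N=1 Z=0
-- IRQ taken; context saved, return-PC = 5 --

FLAGS = (N=1, Z=0)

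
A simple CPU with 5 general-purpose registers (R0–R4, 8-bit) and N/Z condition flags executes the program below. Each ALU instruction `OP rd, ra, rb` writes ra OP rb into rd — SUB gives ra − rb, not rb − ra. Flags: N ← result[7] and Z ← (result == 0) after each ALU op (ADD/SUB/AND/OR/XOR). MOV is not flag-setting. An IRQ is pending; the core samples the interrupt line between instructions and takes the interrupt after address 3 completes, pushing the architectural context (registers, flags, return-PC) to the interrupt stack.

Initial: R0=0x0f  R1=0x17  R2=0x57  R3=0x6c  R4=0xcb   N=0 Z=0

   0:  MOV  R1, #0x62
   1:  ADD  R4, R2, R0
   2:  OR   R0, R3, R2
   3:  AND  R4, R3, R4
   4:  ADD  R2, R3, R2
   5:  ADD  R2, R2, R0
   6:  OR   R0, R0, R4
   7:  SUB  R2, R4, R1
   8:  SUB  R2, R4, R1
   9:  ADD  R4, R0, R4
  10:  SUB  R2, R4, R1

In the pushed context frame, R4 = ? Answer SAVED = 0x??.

after  0: R0=0x0f R1=0x62 R2=0x57 R3=0x6c R4=0xcb  N=0 Z=0
after  1: R0=0x0f R1=0x62 R2=0x57 R3=0x6c R4=0x66  N=0 Z=0
after  2: R0=0x7f R1=0x62 R2=0x57 R3=0x6c R4=0x66  N=0 Z=0
after  3: R0=0x7f R1=0x62 R2=0x57 R3=0x6c R4=0x64  N=0 Z=0
-- IRQ taken; context saved, return-PC = 4 --

SAVED = 0x64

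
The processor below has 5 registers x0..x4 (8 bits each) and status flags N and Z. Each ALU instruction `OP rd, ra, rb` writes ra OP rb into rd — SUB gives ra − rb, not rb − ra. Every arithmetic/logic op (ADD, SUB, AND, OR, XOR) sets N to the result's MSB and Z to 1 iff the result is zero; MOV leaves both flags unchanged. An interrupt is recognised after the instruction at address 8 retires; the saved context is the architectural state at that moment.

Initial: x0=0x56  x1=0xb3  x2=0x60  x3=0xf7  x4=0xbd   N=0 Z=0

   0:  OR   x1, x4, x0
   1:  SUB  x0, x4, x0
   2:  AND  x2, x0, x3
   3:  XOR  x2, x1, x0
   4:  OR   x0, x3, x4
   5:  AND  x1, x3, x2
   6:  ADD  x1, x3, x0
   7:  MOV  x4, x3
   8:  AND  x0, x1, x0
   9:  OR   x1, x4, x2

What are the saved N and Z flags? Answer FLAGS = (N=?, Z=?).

after  0: x0=0x56 x1=0xff x2=0x60 x3=0xf7 x4=0xbd  N=1 Z=0
after  1: x0=0x67 x1=0xff x2=0x60 x3=0xf7 x4=0xbd  N=0 Z=0
after  2: x0=0x67 x1=0xff x2=0x67 x3=0xf7 x4=0xbd  N=0 Z=0
after  3: x0=0x67 x1=0xff x2=0x98 x3=0xf7 x4=0xbd  N=1 Z=0
after  4: x0=0xff x1=0xff x2=0x98 x3=0xf7 x4=0xbd  N=1 Z=0
after  5: x0=0xff x1=0x90 x2=0x98 x3=0xf7 x4=0xbd  N=1 Z=0
after  6: x0=0xff x1=0xf6 x2=0x98 x3=0xf7 x4=0xbd  N=1 Z=0
after  7: x0=0xff x1=0xf6 x2=0x98 x3=0xf7 x4=0xf7  N=1 Z=0
after  8: x0=0xf6 x1=0xf6 x2=0x98 x3=0xf7 x4=0xf7  N=1 Z=0
-- IRQ taken; context saved, return-PC = 9 --

FLAGS = (N=1, Z=0)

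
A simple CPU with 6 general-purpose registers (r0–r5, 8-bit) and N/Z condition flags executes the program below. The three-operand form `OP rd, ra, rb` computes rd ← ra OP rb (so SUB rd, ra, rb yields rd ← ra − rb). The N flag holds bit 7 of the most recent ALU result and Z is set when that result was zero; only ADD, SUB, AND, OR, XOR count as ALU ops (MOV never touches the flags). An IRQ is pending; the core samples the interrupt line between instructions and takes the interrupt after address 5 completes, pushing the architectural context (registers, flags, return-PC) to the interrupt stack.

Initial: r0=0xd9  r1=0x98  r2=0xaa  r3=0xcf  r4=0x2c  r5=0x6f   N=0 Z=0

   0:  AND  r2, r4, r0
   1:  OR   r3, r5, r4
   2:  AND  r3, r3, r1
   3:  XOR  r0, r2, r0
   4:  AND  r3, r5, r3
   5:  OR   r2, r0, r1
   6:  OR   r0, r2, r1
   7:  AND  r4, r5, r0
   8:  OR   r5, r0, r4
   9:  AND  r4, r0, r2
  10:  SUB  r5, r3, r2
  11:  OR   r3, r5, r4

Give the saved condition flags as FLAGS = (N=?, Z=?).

FLAGS = (N=1, Z=0)

after  0: r0=0xd9 r1=0x98 r2=0x08 r3=0xcf r4=0x2c r5=0x6f  N=0 Z=0
after  1: r0=0xd9 r1=0x98 r2=0x08 r3=0x6f r4=0x2c r5=0x6f  N=0 Z=0
after  2: r0=0xd9 r1=0x98 r2=0x08 r3=0x08 r4=0x2c r5=0x6f  N=0 Z=0
after  3: r0=0xd1 r1=0x98 r2=0x08 r3=0x08 r4=0x2c r5=0x6f  N=1 Z=0
after  4: r0=0xd1 r1=0x98 r2=0x08 r3=0x08 r4=0x2c r5=0x6f  N=0 Z=0
after  5: r0=0xd1 r1=0x98 r2=0xd9 r3=0x08 r4=0x2c r5=0x6f  N=1 Z=0
-- IRQ taken; context saved, return-PC = 6 --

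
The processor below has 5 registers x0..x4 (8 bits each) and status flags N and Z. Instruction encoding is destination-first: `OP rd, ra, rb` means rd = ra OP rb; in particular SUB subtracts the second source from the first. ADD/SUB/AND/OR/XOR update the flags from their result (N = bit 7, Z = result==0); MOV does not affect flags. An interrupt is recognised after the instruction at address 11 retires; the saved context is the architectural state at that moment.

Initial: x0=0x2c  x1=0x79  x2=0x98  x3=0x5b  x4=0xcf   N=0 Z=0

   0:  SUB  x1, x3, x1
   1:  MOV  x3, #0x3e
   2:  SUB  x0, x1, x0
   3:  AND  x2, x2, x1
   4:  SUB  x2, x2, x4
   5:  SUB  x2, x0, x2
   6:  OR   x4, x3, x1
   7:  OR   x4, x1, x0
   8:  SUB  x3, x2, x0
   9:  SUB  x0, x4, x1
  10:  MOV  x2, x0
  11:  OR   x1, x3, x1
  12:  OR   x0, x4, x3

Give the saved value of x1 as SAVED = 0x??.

after  0: x0=0x2c x1=0xe2 x2=0x98 x3=0x5b x4=0xcf  N=1 Z=0
after  1: x0=0x2c x1=0xe2 x2=0x98 x3=0x3e x4=0xcf  N=1 Z=0
after  2: x0=0xb6 x1=0xe2 x2=0x98 x3=0x3e x4=0xcf  N=1 Z=0
after  3: x0=0xb6 x1=0xe2 x2=0x80 x3=0x3e x4=0xcf  N=1 Z=0
after  4: x0=0xb6 x1=0xe2 x2=0xb1 x3=0x3e x4=0xcf  N=1 Z=0
after  5: x0=0xb6 x1=0xe2 x2=0x05 x3=0x3e x4=0xcf  N=0 Z=0
after  6: x0=0xb6 x1=0xe2 x2=0x05 x3=0x3e x4=0xfe  N=1 Z=0
after  7: x0=0xb6 x1=0xe2 x2=0x05 x3=0x3e x4=0xf6  N=1 Z=0
after  8: x0=0xb6 x1=0xe2 x2=0x05 x3=0x4f x4=0xf6  N=0 Z=0
after  9: x0=0x14 x1=0xe2 x2=0x05 x3=0x4f x4=0xf6  N=0 Z=0
after 10: x0=0x14 x1=0xe2 x2=0x14 x3=0x4f x4=0xf6  N=0 Z=0
after 11: x0=0x14 x1=0xef x2=0x14 x3=0x4f x4=0xf6  N=1 Z=0
-- IRQ taken; context saved, return-PC = 12 --

SAVED = 0xef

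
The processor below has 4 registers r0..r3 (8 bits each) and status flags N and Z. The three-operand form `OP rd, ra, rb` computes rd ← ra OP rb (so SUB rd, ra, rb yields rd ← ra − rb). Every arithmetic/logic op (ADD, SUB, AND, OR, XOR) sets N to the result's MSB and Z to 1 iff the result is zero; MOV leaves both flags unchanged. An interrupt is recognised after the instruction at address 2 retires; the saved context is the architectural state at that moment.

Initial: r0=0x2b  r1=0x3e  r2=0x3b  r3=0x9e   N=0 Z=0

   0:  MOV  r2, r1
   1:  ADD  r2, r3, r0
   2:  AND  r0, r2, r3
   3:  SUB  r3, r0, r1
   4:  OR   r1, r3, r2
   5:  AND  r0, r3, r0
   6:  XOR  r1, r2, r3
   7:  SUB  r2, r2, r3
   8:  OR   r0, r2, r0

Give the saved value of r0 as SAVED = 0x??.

SAVED = 0x88

after  0: r0=0x2b r1=0x3e r2=0x3e r3=0x9e  N=0 Z=0
after  1: r0=0x2b r1=0x3e r2=0xc9 r3=0x9e  N=1 Z=0
after  2: r0=0x88 r1=0x3e r2=0xc9 r3=0x9e  N=1 Z=0
-- IRQ taken; context saved, return-PC = 3 --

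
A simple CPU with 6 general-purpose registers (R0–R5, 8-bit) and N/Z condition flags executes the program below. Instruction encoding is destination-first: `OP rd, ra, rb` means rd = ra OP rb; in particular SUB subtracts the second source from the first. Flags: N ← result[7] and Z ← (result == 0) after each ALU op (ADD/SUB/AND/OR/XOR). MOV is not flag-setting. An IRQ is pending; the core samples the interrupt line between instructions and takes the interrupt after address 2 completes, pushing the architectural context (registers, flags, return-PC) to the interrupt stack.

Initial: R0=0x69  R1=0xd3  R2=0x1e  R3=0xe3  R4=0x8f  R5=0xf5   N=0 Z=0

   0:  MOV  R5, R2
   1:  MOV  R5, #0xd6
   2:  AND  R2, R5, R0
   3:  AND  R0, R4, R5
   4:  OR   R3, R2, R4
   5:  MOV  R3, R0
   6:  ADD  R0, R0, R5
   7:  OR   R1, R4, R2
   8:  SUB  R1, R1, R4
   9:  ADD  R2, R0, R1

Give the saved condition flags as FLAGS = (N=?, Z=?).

after  0: R0=0x69 R1=0xd3 R2=0x1e R3=0xe3 R4=0x8f R5=0x1e  N=0 Z=0
after  1: R0=0x69 R1=0xd3 R2=0x1e R3=0xe3 R4=0x8f R5=0xd6  N=0 Z=0
after  2: R0=0x69 R1=0xd3 R2=0x40 R3=0xe3 R4=0x8f R5=0xd6  N=0 Z=0
-- IRQ taken; context saved, return-PC = 3 --

FLAGS = (N=0, Z=0)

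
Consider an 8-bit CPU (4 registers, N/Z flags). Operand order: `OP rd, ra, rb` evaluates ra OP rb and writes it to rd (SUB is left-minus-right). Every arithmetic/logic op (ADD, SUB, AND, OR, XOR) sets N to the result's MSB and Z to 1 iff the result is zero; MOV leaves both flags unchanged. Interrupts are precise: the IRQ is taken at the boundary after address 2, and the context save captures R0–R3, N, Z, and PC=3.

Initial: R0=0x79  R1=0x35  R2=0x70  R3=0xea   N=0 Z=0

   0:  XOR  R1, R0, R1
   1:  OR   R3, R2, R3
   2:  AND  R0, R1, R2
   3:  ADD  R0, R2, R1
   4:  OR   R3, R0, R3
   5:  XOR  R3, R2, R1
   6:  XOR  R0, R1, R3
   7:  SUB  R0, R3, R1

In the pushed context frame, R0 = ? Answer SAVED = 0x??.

SAVED = 0x40

after  0: R0=0x79 R1=0x4c R2=0x70 R3=0xea  N=0 Z=0
after  1: R0=0x79 R1=0x4c R2=0x70 R3=0xfa  N=1 Z=0
after  2: R0=0x40 R1=0x4c R2=0x70 R3=0xfa  N=0 Z=0
-- IRQ taken; context saved, return-PC = 3 --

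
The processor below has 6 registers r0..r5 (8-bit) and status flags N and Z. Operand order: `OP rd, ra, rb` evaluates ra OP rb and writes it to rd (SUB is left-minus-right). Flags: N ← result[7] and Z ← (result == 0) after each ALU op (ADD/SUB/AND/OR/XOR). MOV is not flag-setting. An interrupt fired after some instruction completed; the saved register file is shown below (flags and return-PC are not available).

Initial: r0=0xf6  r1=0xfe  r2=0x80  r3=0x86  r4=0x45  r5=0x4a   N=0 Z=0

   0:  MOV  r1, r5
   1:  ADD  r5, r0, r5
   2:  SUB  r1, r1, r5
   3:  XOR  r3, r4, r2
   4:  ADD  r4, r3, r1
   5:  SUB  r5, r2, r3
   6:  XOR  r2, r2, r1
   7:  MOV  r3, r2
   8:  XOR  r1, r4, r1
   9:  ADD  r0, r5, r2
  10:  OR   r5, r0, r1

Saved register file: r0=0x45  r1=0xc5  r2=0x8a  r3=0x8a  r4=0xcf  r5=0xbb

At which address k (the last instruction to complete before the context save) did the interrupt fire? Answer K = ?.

K = 9

after  0: r0=0xf6 r1=0x4a r2=0x80 r3=0x86 r4=0x45 r5=0x4a  N=0 Z=0
after  1: r0=0xf6 r1=0x4a r2=0x80 r3=0x86 r4=0x45 r5=0x40  N=0 Z=0
after  2: r0=0xf6 r1=0x0a r2=0x80 r3=0x86 r4=0x45 r5=0x40  N=0 Z=0
after  3: r0=0xf6 r1=0x0a r2=0x80 r3=0xc5 r4=0x45 r5=0x40  N=1 Z=0
after  4: r0=0xf6 r1=0x0a r2=0x80 r3=0xc5 r4=0xcf r5=0x40  N=1 Z=0
after  5: r0=0xf6 r1=0x0a r2=0x80 r3=0xc5 r4=0xcf r5=0xbb  N=1 Z=0
after  6: r0=0xf6 r1=0x0a r2=0x8a r3=0xc5 r4=0xcf r5=0xbb  N=1 Z=0
after  7: r0=0xf6 r1=0x0a r2=0x8a r3=0x8a r4=0xcf r5=0xbb  N=1 Z=0
after  8: r0=0xf6 r1=0xc5 r2=0x8a r3=0x8a r4=0xcf r5=0xbb  N=1 Z=0
after  9: r0=0x45 r1=0xc5 r2=0x8a r3=0x8a r4=0xcf r5=0xbb  N=0 Z=0
-- IRQ taken; context saved, return-PC = 10 --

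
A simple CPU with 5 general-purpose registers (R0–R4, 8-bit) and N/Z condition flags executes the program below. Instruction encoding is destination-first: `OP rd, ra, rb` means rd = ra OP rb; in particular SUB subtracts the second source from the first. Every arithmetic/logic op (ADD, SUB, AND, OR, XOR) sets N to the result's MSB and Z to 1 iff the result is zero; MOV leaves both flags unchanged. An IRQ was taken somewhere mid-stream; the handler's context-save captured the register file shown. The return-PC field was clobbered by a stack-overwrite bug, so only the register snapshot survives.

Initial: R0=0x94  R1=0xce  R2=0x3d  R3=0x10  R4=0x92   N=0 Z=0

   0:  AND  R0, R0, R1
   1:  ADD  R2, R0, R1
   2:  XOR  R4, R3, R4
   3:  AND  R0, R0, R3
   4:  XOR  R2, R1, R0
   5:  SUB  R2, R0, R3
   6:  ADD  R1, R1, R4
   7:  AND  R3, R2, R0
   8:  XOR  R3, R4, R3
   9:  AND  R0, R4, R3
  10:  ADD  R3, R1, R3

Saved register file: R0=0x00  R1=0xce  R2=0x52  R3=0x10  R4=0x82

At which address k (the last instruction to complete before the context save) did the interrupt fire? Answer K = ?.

after  0: R0=0x84 R1=0xce R2=0x3d R3=0x10 R4=0x92  N=1 Z=0
after  1: R0=0x84 R1=0xce R2=0x52 R3=0x10 R4=0x92  N=0 Z=0
after  2: R0=0x84 R1=0xce R2=0x52 R3=0x10 R4=0x82  N=1 Z=0
after  3: R0=0x00 R1=0xce R2=0x52 R3=0x10 R4=0x82  N=0 Z=1
-- IRQ taken; context saved, return-PC = 4 --

K = 3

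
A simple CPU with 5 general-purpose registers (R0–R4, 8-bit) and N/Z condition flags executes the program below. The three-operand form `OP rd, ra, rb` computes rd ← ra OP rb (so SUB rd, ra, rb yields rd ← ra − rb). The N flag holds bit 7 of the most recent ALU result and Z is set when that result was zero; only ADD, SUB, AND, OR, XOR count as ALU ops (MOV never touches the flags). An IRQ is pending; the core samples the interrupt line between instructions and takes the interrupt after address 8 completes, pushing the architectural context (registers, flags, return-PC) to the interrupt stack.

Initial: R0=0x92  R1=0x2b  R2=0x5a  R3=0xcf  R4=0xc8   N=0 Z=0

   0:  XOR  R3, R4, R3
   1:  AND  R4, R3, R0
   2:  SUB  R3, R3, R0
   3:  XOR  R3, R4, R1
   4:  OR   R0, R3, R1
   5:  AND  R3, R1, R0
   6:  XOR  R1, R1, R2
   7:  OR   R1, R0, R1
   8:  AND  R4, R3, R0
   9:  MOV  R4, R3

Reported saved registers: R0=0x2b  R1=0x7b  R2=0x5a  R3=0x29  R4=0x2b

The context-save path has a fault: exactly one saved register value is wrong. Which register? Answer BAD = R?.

BAD = R3

after  0: R0=0x92 R1=0x2b R2=0x5a R3=0x07 R4=0xc8  N=0 Z=0
after  1: R0=0x92 R1=0x2b R2=0x5a R3=0x07 R4=0x02  N=0 Z=0
after  2: R0=0x92 R1=0x2b R2=0x5a R3=0x75 R4=0x02  N=0 Z=0
after  3: R0=0x92 R1=0x2b R2=0x5a R3=0x29 R4=0x02  N=0 Z=0
after  4: R0=0x2b R1=0x2b R2=0x5a R3=0x29 R4=0x02  N=0 Z=0
after  5: R0=0x2b R1=0x2b R2=0x5a R3=0x2b R4=0x02  N=0 Z=0
after  6: R0=0x2b R1=0x71 R2=0x5a R3=0x2b R4=0x02  N=0 Z=0
after  7: R0=0x2b R1=0x7b R2=0x5a R3=0x2b R4=0x02  N=0 Z=0
after  8: R0=0x2b R1=0x7b R2=0x5a R3=0x2b R4=0x2b  N=0 Z=0
-- IRQ taken; context saved, return-PC = 9 --
mismatch: R3: reported 0x29 vs actual 0x2b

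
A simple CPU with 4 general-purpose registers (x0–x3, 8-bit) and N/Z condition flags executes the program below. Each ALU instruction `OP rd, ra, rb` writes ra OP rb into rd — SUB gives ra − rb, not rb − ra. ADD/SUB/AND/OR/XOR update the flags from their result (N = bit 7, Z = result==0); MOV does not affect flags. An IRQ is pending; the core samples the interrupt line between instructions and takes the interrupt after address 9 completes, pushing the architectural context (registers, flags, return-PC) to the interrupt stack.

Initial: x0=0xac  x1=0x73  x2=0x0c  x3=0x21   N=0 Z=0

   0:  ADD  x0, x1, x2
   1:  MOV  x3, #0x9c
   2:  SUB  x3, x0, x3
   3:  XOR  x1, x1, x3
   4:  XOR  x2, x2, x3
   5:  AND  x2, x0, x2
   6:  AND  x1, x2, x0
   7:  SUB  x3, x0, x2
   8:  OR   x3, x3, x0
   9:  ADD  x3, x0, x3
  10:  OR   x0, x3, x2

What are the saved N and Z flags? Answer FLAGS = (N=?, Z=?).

FLAGS = (N=1, Z=0)

after  0: x0=0x7f x1=0x73 x2=0x0c x3=0x21  N=0 Z=0
after  1: x0=0x7f x1=0x73 x2=0x0c x3=0x9c  N=0 Z=0
after  2: x0=0x7f x1=0x73 x2=0x0c x3=0xe3  N=1 Z=0
after  3: x0=0x7f x1=0x90 x2=0x0c x3=0xe3  N=1 Z=0
after  4: x0=0x7f x1=0x90 x2=0xef x3=0xe3  N=1 Z=0
after  5: x0=0x7f x1=0x90 x2=0x6f x3=0xe3  N=0 Z=0
after  6: x0=0x7f x1=0x6f x2=0x6f x3=0xe3  N=0 Z=0
after  7: x0=0x7f x1=0x6f x2=0x6f x3=0x10  N=0 Z=0
after  8: x0=0x7f x1=0x6f x2=0x6f x3=0x7f  N=0 Z=0
after  9: x0=0x7f x1=0x6f x2=0x6f x3=0xfe  N=1 Z=0
-- IRQ taken; context saved, return-PC = 10 --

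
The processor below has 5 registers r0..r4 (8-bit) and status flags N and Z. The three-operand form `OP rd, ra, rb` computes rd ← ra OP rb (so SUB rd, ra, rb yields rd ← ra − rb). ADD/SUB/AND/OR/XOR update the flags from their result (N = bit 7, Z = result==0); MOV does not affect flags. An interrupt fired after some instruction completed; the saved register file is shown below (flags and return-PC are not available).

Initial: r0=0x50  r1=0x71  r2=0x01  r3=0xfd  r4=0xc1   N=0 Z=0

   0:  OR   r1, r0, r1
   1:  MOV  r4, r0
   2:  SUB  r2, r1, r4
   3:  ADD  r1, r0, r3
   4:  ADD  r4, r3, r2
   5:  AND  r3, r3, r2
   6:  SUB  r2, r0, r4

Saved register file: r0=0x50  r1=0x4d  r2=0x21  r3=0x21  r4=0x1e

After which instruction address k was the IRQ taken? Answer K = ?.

K = 5

after  0: r0=0x50 r1=0x71 r2=0x01 r3=0xfd r4=0xc1  N=0 Z=0
after  1: r0=0x50 r1=0x71 r2=0x01 r3=0xfd r4=0x50  N=0 Z=0
after  2: r0=0x50 r1=0x71 r2=0x21 r3=0xfd r4=0x50  N=0 Z=0
after  3: r0=0x50 r1=0x4d r2=0x21 r3=0xfd r4=0x50  N=0 Z=0
after  4: r0=0x50 r1=0x4d r2=0x21 r3=0xfd r4=0x1e  N=0 Z=0
after  5: r0=0x50 r1=0x4d r2=0x21 r3=0x21 r4=0x1e  N=0 Z=0
-- IRQ taken; context saved, return-PC = 6 --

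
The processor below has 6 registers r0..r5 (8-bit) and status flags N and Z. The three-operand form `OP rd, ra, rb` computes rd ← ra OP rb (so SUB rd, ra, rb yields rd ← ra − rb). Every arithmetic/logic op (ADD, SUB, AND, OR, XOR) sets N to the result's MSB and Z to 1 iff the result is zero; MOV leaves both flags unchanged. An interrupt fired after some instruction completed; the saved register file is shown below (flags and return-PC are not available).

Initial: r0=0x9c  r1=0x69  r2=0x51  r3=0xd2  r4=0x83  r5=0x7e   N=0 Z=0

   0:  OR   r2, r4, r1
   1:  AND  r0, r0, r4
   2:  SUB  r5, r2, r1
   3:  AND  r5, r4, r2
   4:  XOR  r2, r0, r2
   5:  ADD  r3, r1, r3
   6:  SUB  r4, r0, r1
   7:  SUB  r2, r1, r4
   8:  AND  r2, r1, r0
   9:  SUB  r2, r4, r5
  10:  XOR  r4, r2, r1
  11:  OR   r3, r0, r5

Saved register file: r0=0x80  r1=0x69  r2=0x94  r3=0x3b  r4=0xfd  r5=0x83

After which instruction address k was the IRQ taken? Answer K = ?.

after  0: r0=0x9c r1=0x69 r2=0xeb r3=0xd2 r4=0x83 r5=0x7e  N=1 Z=0
after  1: r0=0x80 r1=0x69 r2=0xeb r3=0xd2 r4=0x83 r5=0x7e  N=1 Z=0
after  2: r0=0x80 r1=0x69 r2=0xeb r3=0xd2 r4=0x83 r5=0x82  N=1 Z=0
after  3: r0=0x80 r1=0x69 r2=0xeb r3=0xd2 r4=0x83 r5=0x83  N=1 Z=0
after  4: r0=0x80 r1=0x69 r2=0x6b r3=0xd2 r4=0x83 r5=0x83  N=0 Z=0
after  5: r0=0x80 r1=0x69 r2=0x6b r3=0x3b r4=0x83 r5=0x83  N=0 Z=0
after  6: r0=0x80 r1=0x69 r2=0x6b r3=0x3b r4=0x17 r5=0x83  N=0 Z=0
after  7: r0=0x80 r1=0x69 r2=0x52 r3=0x3b r4=0x17 r5=0x83  N=0 Z=0
after  8: r0=0x80 r1=0x69 r2=0x00 r3=0x3b r4=0x17 r5=0x83  N=0 Z=1
after  9: r0=0x80 r1=0x69 r2=0x94 r3=0x3b r4=0x17 r5=0x83  N=1 Z=0
after 10: r0=0x80 r1=0x69 r2=0x94 r3=0x3b r4=0xfd r5=0x83  N=1 Z=0
-- IRQ taken; context saved, return-PC = 11 --

K = 10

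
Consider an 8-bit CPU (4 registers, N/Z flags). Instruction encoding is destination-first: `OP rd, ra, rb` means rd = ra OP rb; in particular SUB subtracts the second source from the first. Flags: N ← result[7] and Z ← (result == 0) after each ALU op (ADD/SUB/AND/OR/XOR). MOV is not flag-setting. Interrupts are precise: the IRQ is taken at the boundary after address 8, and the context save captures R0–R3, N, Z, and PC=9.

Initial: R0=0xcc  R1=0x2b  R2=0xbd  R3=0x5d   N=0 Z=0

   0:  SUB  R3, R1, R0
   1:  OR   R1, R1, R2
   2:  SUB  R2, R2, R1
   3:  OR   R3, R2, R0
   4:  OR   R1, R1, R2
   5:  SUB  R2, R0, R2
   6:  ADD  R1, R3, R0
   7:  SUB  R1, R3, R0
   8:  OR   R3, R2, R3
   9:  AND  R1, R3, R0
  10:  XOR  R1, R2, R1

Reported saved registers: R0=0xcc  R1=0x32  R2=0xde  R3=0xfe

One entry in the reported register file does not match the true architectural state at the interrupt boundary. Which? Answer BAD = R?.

after  0: R0=0xcc R1=0x2b R2=0xbd R3=0x5f  N=0 Z=0
after  1: R0=0xcc R1=0xbf R2=0xbd R3=0x5f  N=1 Z=0
after  2: R0=0xcc R1=0xbf R2=0xfe R3=0x5f  N=1 Z=0
after  3: R0=0xcc R1=0xbf R2=0xfe R3=0xfe  N=1 Z=0
after  4: R0=0xcc R1=0xff R2=0xfe R3=0xfe  N=1 Z=0
after  5: R0=0xcc R1=0xff R2=0xce R3=0xfe  N=1 Z=0
after  6: R0=0xcc R1=0xca R2=0xce R3=0xfe  N=1 Z=0
after  7: R0=0xcc R1=0x32 R2=0xce R3=0xfe  N=0 Z=0
after  8: R0=0xcc R1=0x32 R2=0xce R3=0xfe  N=1 Z=0
-- IRQ taken; context saved, return-PC = 9 --
mismatch: R2: reported 0xde vs actual 0xce

BAD = R2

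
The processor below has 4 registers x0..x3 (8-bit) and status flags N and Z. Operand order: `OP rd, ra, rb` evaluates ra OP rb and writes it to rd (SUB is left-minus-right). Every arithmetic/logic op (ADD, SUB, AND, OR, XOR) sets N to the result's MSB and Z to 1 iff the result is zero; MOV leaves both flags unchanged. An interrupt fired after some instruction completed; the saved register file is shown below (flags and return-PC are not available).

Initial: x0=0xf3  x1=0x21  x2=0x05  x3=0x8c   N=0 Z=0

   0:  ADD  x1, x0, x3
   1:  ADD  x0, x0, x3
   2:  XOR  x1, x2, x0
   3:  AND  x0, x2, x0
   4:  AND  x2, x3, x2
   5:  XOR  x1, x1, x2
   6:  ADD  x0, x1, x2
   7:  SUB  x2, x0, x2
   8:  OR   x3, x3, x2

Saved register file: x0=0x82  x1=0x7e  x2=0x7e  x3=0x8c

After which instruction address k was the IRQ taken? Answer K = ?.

K = 7

after  0: x0=0xf3 x1=0x7f x2=0x05 x3=0x8c  N=0 Z=0
after  1: x0=0x7f x1=0x7f x2=0x05 x3=0x8c  N=0 Z=0
after  2: x0=0x7f x1=0x7a x2=0x05 x3=0x8c  N=0 Z=0
after  3: x0=0x05 x1=0x7a x2=0x05 x3=0x8c  N=0 Z=0
after  4: x0=0x05 x1=0x7a x2=0x04 x3=0x8c  N=0 Z=0
after  5: x0=0x05 x1=0x7e x2=0x04 x3=0x8c  N=0 Z=0
after  6: x0=0x82 x1=0x7e x2=0x04 x3=0x8c  N=1 Z=0
after  7: x0=0x82 x1=0x7e x2=0x7e x3=0x8c  N=0 Z=0
-- IRQ taken; context saved, return-PC = 8 --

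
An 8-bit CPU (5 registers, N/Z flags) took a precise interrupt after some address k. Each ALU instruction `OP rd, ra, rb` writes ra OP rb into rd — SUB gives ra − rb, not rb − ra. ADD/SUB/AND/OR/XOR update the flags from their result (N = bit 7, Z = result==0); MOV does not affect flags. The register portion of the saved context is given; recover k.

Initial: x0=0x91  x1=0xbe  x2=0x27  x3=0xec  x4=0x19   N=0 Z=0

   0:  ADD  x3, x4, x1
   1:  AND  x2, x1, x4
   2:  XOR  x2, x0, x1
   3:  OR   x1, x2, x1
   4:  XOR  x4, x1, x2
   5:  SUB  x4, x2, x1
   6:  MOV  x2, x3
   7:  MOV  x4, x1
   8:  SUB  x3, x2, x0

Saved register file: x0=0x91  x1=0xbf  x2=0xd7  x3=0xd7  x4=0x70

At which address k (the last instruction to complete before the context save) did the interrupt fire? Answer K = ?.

K = 6

after  0: x0=0x91 x1=0xbe x2=0x27 x3=0xd7 x4=0x19  N=1 Z=0
after  1: x0=0x91 x1=0xbe x2=0x18 x3=0xd7 x4=0x19  N=0 Z=0
after  2: x0=0x91 x1=0xbe x2=0x2f x3=0xd7 x4=0x19  N=0 Z=0
after  3: x0=0x91 x1=0xbf x2=0x2f x3=0xd7 x4=0x19  N=1 Z=0
after  4: x0=0x91 x1=0xbf x2=0x2f x3=0xd7 x4=0x90  N=1 Z=0
after  5: x0=0x91 x1=0xbf x2=0x2f x3=0xd7 x4=0x70  N=0 Z=0
after  6: x0=0x91 x1=0xbf x2=0xd7 x3=0xd7 x4=0x70  N=0 Z=0
-- IRQ taken; context saved, return-PC = 7 --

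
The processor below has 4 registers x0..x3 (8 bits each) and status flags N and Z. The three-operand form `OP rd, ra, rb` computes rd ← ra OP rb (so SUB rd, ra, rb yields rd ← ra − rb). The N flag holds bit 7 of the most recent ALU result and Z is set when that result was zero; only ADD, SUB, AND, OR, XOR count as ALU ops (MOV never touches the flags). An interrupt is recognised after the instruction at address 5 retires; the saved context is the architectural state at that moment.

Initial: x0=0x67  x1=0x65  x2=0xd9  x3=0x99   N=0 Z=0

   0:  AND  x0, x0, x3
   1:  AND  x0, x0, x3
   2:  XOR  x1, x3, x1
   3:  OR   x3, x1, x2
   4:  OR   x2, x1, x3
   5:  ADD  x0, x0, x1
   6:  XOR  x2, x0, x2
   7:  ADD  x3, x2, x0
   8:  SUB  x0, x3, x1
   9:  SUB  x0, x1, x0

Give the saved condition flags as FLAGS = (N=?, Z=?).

FLAGS = (N=1, Z=0)

after  0: x0=0x01 x1=0x65 x2=0xd9 x3=0x99  N=0 Z=0
after  1: x0=0x01 x1=0x65 x2=0xd9 x3=0x99  N=0 Z=0
after  2: x0=0x01 x1=0xfc x2=0xd9 x3=0x99  N=1 Z=0
after  3: x0=0x01 x1=0xfc x2=0xd9 x3=0xfd  N=1 Z=0
after  4: x0=0x01 x1=0xfc x2=0xfd x3=0xfd  N=1 Z=0
after  5: x0=0xfd x1=0xfc x2=0xfd x3=0xfd  N=1 Z=0
-- IRQ taken; context saved, return-PC = 6 --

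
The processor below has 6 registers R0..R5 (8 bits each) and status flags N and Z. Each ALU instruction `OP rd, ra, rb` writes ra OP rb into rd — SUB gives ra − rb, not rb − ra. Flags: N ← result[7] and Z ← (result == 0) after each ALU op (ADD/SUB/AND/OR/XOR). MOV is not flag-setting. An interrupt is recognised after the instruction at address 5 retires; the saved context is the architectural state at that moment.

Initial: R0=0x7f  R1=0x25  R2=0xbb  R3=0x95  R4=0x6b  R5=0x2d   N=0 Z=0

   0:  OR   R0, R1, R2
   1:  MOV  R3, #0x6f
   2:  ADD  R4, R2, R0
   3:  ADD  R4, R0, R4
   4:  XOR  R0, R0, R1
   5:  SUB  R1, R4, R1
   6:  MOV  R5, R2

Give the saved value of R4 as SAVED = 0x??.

after  0: R0=0xbf R1=0x25 R2=0xbb R3=0x95 R4=0x6b R5=0x2d  N=1 Z=0
after  1: R0=0xbf R1=0x25 R2=0xbb R3=0x6f R4=0x6b R5=0x2d  N=1 Z=0
after  2: R0=0xbf R1=0x25 R2=0xbb R3=0x6f R4=0x7a R5=0x2d  N=0 Z=0
after  3: R0=0xbf R1=0x25 R2=0xbb R3=0x6f R4=0x39 R5=0x2d  N=0 Z=0
after  4: R0=0x9a R1=0x25 R2=0xbb R3=0x6f R4=0x39 R5=0x2d  N=1 Z=0
after  5: R0=0x9a R1=0x14 R2=0xbb R3=0x6f R4=0x39 R5=0x2d  N=0 Z=0
-- IRQ taken; context saved, return-PC = 6 --

SAVED = 0x39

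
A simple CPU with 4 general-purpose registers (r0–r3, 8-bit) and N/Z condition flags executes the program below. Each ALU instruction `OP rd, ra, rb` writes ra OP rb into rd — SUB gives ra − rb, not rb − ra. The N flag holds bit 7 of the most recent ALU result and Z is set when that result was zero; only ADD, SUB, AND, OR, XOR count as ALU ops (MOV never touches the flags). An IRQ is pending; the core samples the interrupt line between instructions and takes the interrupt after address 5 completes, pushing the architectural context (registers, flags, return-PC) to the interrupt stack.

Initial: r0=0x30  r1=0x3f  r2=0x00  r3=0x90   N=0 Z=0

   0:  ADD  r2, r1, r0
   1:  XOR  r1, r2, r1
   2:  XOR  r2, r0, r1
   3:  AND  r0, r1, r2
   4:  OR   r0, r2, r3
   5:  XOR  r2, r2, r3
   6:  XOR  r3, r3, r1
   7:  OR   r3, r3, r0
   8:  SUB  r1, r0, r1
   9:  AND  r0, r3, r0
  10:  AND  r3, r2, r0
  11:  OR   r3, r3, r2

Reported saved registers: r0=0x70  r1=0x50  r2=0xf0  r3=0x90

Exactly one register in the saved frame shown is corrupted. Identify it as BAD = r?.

after  0: r0=0x30 r1=0x3f r2=0x6f r3=0x90  N=0 Z=0
after  1: r0=0x30 r1=0x50 r2=0x6f r3=0x90  N=0 Z=0
after  2: r0=0x30 r1=0x50 r2=0x60 r3=0x90  N=0 Z=0
after  3: r0=0x40 r1=0x50 r2=0x60 r3=0x90  N=0 Z=0
after  4: r0=0xf0 r1=0x50 r2=0x60 r3=0x90  N=1 Z=0
after  5: r0=0xf0 r1=0x50 r2=0xf0 r3=0x90  N=1 Z=0
-- IRQ taken; context saved, return-PC = 6 --
mismatch: r0: reported 0x70 vs actual 0xf0

BAD = r0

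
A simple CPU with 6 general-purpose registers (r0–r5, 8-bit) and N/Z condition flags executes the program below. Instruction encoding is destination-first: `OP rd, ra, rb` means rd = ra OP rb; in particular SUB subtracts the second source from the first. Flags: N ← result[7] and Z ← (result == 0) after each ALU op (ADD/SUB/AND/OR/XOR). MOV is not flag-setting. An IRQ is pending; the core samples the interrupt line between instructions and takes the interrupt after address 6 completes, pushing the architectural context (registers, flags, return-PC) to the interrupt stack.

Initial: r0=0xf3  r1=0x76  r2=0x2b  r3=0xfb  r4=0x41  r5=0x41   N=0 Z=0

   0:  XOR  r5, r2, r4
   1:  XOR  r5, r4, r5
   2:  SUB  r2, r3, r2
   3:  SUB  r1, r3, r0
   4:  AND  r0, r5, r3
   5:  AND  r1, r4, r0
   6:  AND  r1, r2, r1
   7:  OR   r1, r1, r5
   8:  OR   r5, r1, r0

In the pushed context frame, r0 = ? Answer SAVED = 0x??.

after  0: r0=0xf3 r1=0x76 r2=0x2b r3=0xfb r4=0x41 r5=0x6a  N=0 Z=0
after  1: r0=0xf3 r1=0x76 r2=0x2b r3=0xfb r4=0x41 r5=0x2b  N=0 Z=0
after  2: r0=0xf3 r1=0x76 r2=0xd0 r3=0xfb r4=0x41 r5=0x2b  N=1 Z=0
after  3: r0=0xf3 r1=0x08 r2=0xd0 r3=0xfb r4=0x41 r5=0x2b  N=0 Z=0
after  4: r0=0x2b r1=0x08 r2=0xd0 r3=0xfb r4=0x41 r5=0x2b  N=0 Z=0
after  5: r0=0x2b r1=0x01 r2=0xd0 r3=0xfb r4=0x41 r5=0x2b  N=0 Z=0
after  6: r0=0x2b r1=0x00 r2=0xd0 r3=0xfb r4=0x41 r5=0x2b  N=0 Z=1
-- IRQ taken; context saved, return-PC = 7 --

SAVED = 0x2b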